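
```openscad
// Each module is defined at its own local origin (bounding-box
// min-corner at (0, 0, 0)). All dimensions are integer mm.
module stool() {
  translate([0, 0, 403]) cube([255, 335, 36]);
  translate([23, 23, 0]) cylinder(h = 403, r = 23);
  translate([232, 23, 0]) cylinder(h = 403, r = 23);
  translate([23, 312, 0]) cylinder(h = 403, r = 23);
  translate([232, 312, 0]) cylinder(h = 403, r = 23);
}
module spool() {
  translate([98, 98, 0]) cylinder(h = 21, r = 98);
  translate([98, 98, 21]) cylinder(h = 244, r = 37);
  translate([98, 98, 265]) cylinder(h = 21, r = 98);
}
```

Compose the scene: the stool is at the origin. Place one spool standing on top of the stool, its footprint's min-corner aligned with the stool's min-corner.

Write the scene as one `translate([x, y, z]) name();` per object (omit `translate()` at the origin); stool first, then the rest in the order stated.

stool();
translate([0, 0, 439]) spool();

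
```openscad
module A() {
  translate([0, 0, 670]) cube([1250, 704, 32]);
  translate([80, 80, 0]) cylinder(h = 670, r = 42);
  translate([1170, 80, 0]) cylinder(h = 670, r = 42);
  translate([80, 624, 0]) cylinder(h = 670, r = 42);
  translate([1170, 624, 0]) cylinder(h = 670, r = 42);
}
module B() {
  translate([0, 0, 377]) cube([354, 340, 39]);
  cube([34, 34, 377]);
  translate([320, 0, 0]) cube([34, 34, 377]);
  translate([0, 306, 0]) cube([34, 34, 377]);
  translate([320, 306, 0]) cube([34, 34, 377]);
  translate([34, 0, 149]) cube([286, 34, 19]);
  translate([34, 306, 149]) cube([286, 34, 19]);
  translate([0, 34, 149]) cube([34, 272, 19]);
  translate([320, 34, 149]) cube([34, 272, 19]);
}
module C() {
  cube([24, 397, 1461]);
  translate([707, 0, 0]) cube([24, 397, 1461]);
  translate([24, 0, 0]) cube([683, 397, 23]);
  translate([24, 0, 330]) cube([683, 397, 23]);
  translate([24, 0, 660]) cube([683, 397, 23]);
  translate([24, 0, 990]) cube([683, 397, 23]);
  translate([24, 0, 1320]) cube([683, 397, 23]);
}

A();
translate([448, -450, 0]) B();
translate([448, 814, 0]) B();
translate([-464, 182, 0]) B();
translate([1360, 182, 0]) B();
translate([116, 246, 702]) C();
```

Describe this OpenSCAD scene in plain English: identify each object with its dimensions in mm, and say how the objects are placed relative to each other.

A is a rectangular dining table. The top is 1250×704×32 mm with its upper surface at z = 702 mm. It stands on four round legs of 84 mm diameter, each leg's bounding box inset 38 mm from the nearest pair of top edges, running from the floor to the underside of the top.

B is a four-legged stool. The seat is a 354×340×39 mm slab whose top surface is at z = 416 mm; four square legs, each 34×34 mm in cross-section, run from the floor (z = 0) to the underside of the seat, each flush with a corner of the seat. Four stretchers, 34 mm wide and 19 mm tall, connect adjacent legs with their undersides at z = 149 mm, each running between the inner faces of the legs it joins and aligned with the legs' outer faces on the other axis.

C is a bookshelf 731 mm wide overall, 397 mm deep and 1461 mm tall. The two sides are 24 mm thick vertical panels. 5 horizontal shelves of 23 mm thickness span between the inner faces of the sides; the lowest shelf sits on the floor and shelves are stacked with a clear vertical gap of 307 mm between each pair.

Four stools sit around the table at the −y, +y, −x, +x sides. The bookshelf is on top of the table.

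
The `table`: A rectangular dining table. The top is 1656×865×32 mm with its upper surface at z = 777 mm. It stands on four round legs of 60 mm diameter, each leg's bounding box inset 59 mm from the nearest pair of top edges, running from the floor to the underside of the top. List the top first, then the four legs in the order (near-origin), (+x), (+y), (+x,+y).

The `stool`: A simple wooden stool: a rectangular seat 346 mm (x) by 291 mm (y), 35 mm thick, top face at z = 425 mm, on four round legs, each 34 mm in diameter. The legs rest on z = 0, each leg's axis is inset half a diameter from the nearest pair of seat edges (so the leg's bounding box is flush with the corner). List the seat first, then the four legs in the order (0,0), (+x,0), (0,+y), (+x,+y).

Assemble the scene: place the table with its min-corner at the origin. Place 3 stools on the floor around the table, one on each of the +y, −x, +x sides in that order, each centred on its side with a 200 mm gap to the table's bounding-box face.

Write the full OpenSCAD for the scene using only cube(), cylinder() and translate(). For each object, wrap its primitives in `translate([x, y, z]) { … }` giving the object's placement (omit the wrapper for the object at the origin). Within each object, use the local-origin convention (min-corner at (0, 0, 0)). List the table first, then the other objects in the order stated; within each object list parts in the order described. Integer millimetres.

translate([0, 0, 745]) cube([1656, 865, 32]);
translate([89, 89, 0]) cylinder(h = 745, r = 30);
translate([1567, 89, 0]) cylinder(h = 745, r = 30);
translate([89, 776, 0]) cylinder(h = 745, r = 30);
translate([1567, 776, 0]) cylinder(h = 745, r = 30);
translate([655, 1065, 0]) {
  translate([0, 0, 390]) cube([346, 291, 35]);
  translate([17, 17, 0]) cylinder(h = 390, r = 17);
  translate([329, 17, 0]) cylinder(h = 390, r = 17);
  translate([17, 274, 0]) cylinder(h = 390, r = 17);
  translate([329, 274, 0]) cylinder(h = 390, r = 17);
}
translate([-546, 287, 0]) {
  translate([0, 0, 390]) cube([346, 291, 35]);
  translate([17, 17, 0]) cylinder(h = 390, r = 17);
  translate([329, 17, 0]) cylinder(h = 390, r = 17);
  translate([17, 274, 0]) cylinder(h = 390, r = 17);
  translate([329, 274, 0]) cylinder(h = 390, r = 17);
}
translate([1856, 287, 0]) {
  translate([0, 0, 390]) cube([346, 291, 35]);
  translate([17, 17, 0]) cylinder(h = 390, r = 17);
  translate([329, 17, 0]) cylinder(h = 390, r = 17);
  translate([17, 274, 0]) cylinder(h = 390, r = 17);
  translate([329, 274, 0]) cylinder(h = 390, r = 17);
}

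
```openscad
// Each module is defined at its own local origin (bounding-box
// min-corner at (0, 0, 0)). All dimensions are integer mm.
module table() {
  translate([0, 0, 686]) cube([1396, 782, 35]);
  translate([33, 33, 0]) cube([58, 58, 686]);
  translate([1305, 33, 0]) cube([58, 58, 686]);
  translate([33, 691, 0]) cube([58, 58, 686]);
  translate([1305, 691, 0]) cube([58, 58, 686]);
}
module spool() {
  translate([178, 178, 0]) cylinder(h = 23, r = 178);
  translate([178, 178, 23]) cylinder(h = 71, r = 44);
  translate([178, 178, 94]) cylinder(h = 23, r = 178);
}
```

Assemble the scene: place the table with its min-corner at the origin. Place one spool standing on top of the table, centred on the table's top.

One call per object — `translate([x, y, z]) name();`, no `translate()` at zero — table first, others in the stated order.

table();
translate([520, 213, 721]) spool();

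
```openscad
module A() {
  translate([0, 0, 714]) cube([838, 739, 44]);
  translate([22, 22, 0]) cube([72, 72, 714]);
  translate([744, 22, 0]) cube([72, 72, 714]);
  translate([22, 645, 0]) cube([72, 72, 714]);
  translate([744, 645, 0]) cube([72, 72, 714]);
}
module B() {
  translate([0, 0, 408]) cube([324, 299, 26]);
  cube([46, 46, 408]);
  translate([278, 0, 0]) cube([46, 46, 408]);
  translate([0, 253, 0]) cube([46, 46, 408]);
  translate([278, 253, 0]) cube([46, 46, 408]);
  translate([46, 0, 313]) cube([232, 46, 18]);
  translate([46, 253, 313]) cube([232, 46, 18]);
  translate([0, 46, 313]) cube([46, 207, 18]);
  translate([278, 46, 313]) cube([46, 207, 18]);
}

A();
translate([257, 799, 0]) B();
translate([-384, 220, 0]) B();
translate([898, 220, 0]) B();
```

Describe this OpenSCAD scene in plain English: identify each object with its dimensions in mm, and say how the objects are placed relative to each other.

A is a rectangular dining table. The top is 838×739×44 mm with its upper surface at z = 758 mm. It stands on four 72×72 mm square legs, each inset 22 mm from the nearest pair of top edges, running from the floor to the underside of the top.

B is a four-legged stool. The seat is a 324×299×26 mm slab whose top surface is at z = 434 mm; four square legs, each 46×46 mm in cross-section, run from the floor (z = 0) to the underside of the seat, each flush with a corner of the seat. Four stretchers, 46 mm wide and 18 mm tall, connect adjacent legs with their undersides at z = 313 mm, each running between the inner faces of the legs it joins and aligned with the legs' outer faces on the other axis.

Three stools sit around the table at the +y, −x, +x sides.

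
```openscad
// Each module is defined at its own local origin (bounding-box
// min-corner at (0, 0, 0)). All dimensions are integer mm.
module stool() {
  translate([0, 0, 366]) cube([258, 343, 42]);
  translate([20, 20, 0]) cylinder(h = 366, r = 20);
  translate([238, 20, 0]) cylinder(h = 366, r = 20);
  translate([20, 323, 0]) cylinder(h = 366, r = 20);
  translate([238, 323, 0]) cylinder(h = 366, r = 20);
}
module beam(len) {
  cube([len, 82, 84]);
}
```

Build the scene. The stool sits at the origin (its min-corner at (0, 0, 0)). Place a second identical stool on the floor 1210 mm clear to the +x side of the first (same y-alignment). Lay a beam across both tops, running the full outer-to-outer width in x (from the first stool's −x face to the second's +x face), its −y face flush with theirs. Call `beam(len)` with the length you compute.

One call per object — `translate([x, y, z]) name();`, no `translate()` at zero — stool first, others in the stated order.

stool();
translate([1468, 0, 0]) stool();
translate([0, 0, 408]) beam(1726);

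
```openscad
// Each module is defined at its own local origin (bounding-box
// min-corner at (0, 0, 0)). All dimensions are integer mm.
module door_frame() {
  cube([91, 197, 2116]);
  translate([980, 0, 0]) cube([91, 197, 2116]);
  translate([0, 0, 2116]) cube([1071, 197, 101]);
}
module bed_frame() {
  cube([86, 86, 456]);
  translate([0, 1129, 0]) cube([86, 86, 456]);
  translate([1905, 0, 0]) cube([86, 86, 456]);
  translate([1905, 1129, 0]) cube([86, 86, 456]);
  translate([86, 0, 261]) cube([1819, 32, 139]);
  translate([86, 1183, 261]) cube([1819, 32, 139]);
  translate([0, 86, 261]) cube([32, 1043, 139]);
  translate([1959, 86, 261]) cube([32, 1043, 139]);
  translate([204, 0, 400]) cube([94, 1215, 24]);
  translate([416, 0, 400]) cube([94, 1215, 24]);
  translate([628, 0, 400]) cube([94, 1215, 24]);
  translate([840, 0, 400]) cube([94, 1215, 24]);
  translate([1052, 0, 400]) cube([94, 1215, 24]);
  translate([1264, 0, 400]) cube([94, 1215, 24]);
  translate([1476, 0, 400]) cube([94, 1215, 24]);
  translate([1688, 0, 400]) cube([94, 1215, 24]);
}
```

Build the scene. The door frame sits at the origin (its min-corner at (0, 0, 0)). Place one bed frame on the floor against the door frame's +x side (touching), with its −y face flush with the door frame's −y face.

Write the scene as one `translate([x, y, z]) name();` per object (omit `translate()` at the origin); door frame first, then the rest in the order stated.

door_frame();
translate([1071, 0, 0]) bed_frame();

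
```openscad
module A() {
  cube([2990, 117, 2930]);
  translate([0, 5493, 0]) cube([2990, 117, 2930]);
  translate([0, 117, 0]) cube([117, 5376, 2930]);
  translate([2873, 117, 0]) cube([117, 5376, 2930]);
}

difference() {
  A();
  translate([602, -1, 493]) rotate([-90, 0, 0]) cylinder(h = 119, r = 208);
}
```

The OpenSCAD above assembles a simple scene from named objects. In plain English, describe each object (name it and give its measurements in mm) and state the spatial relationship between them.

A is a box-shaped house frame (walls only): outside footprint 2990×5610 mm, wall height 2930 mm, wall thickness 117 mm. The two y-facing walls run the full x-width; the two x-facing walls fit between the inner faces of the y-facing walls.

The house frame has a circular hole of radius 208 mm through its front wall, centred at (x = 602, z = 493).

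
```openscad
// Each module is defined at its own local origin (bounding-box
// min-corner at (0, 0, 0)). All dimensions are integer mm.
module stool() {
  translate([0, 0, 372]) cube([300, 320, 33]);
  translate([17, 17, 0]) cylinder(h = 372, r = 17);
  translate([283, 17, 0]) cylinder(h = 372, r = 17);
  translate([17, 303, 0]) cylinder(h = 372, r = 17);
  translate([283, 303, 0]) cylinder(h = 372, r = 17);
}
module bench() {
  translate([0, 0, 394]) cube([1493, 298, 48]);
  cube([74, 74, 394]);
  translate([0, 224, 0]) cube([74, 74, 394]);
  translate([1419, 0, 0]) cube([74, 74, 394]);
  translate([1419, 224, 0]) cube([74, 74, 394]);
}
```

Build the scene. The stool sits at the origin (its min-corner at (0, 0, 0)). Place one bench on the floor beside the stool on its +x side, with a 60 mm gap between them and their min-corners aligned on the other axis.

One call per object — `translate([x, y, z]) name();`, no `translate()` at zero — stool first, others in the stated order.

stool();
translate([360, 0, 0]) bench();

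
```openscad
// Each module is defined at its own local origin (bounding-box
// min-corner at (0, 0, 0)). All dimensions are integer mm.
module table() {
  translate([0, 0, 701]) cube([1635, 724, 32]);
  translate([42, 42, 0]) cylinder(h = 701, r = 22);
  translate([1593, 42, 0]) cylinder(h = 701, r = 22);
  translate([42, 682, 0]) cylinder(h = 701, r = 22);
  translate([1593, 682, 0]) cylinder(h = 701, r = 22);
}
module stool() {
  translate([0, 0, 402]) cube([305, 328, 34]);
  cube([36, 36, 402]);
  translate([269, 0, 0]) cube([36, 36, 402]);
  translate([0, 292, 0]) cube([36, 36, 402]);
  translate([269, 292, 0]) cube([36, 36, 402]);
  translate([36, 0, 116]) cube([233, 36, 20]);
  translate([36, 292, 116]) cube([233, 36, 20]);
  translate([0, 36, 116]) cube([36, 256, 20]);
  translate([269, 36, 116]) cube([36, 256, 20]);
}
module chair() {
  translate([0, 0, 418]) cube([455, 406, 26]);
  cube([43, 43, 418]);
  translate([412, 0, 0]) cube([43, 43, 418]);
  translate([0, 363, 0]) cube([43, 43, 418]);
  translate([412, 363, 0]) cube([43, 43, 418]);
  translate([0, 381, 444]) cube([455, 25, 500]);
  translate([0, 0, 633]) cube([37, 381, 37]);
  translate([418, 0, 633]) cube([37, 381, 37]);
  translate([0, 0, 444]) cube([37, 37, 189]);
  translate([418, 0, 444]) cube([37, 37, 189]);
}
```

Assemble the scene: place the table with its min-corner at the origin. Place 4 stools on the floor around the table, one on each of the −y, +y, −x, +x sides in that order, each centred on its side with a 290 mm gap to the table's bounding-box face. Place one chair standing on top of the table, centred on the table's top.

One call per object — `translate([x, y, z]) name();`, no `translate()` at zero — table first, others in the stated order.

table();
translate([665, -618, 0]) stool();
translate([665, 1014, 0]) stool();
translate([-595, 198, 0]) stool();
translate([1925, 198, 0]) stool();
translate([590, 159, 733]) chair();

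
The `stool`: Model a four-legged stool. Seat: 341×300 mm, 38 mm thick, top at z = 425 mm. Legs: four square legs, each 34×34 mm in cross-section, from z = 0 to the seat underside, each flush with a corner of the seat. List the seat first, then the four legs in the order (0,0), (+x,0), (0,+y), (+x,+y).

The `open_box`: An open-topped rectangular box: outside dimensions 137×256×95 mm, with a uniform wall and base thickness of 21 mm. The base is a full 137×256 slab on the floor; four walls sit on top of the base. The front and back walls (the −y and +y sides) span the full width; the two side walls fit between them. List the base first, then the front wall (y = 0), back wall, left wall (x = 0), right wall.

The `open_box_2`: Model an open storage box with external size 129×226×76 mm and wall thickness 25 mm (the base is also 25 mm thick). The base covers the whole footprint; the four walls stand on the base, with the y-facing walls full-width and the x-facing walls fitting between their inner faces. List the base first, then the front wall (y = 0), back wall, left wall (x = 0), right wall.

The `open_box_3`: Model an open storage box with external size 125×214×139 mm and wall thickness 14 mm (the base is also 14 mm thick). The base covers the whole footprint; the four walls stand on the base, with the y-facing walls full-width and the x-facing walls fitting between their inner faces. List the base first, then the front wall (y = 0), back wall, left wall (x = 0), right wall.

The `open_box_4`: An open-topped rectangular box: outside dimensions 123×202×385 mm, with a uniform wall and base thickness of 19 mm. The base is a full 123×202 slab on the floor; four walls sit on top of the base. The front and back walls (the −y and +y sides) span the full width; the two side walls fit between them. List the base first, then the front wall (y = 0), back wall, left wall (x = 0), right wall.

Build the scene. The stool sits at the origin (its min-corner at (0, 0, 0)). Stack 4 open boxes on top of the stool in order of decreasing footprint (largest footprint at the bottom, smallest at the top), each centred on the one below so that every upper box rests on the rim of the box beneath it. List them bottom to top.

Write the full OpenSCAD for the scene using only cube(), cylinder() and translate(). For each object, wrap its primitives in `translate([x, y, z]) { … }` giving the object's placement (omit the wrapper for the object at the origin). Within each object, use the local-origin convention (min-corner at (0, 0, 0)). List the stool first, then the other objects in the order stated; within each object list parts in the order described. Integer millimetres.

translate([0, 0, 387]) cube([341, 300, 38]);
cube([34, 34, 387]);
translate([307, 0, 0]) cube([34, 34, 387]);
translate([0, 266, 0]) cube([34, 34, 387]);
translate([307, 266, 0]) cube([34, 34, 387]);
translate([102, 22, 425]) {
  cube([137, 256, 21]);
  translate([0, 0, 21]) cube([137, 21, 74]);
  translate([0, 235, 21]) cube([137, 21, 74]);
  translate([0, 21, 21]) cube([21, 214, 74]);
  translate([116, 21, 21]) cube([21, 214, 74]);
}
translate([106, 37, 520]) {
  cube([129, 226, 25]);
  translate([0, 0, 25]) cube([129, 25, 51]);
  translate([0, 201, 25]) cube([129, 25, 51]);
  translate([0, 25, 25]) cube([25, 176, 51]);
  translate([104, 25, 25]) cube([25, 176, 51]);
}
translate([108, 43, 596]) {
  cube([125, 214, 14]);
  translate([0, 0, 14]) cube([125, 14, 125]);
  translate([0, 200, 14]) cube([125, 14, 125]);
  translate([0, 14, 14]) cube([14, 186, 125]);
  translate([111, 14, 14]) cube([14, 186, 125]);
}
translate([109, 49, 735]) {
  cube([123, 202, 19]);
  translate([0, 0, 19]) cube([123, 19, 366]);
  translate([0, 183, 19]) cube([123, 19, 366]);
  translate([0, 19, 19]) cube([19, 164, 366]);
  translate([104, 19, 19]) cube([19, 164, 366]);
}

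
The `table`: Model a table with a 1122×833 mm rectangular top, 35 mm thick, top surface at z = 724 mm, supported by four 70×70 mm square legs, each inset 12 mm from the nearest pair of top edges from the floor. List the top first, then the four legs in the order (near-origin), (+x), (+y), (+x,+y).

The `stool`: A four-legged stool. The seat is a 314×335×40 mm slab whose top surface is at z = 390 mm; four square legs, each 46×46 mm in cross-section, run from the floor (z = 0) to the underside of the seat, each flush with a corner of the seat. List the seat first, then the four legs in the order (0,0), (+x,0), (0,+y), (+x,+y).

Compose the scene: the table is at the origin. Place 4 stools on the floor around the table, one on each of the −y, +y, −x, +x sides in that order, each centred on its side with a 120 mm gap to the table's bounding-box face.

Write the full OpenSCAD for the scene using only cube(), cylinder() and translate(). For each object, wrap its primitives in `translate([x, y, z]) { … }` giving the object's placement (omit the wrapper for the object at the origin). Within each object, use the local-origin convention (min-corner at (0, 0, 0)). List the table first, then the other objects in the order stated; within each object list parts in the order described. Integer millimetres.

translate([0, 0, 689]) cube([1122, 833, 35]);
translate([12, 12, 0]) cube([70, 70, 689]);
translate([1040, 12, 0]) cube([70, 70, 689]);
translate([12, 751, 0]) cube([70, 70, 689]);
translate([1040, 751, 0]) cube([70, 70, 689]);
translate([404, -455, 0]) {
  translate([0, 0, 350]) cube([314, 335, 40]);
  cube([46, 46, 350]);
  translate([268, 0, 0]) cube([46, 46, 350]);
  translate([0, 289, 0]) cube([46, 46, 350]);
  translate([268, 289, 0]) cube([46, 46, 350]);
}
translate([404, 953, 0]) {
  translate([0, 0, 350]) cube([314, 335, 40]);
  cube([46, 46, 350]);
  translate([268, 0, 0]) cube([46, 46, 350]);
  translate([0, 289, 0]) cube([46, 46, 350]);
  translate([268, 289, 0]) cube([46, 46, 350]);
}
translate([-434, 249, 0]) {
  translate([0, 0, 350]) cube([314, 335, 40]);
  cube([46, 46, 350]);
  translate([268, 0, 0]) cube([46, 46, 350]);
  translate([0, 289, 0]) cube([46, 46, 350]);
  translate([268, 289, 0]) cube([46, 46, 350]);
}
translate([1242, 249, 0]) {
  translate([0, 0, 350]) cube([314, 335, 40]);
  cube([46, 46, 350]);
  translate([268, 0, 0]) cube([46, 46, 350]);
  translate([0, 289, 0]) cube([46, 46, 350]);
  translate([268, 289, 0]) cube([46, 46, 350]);
}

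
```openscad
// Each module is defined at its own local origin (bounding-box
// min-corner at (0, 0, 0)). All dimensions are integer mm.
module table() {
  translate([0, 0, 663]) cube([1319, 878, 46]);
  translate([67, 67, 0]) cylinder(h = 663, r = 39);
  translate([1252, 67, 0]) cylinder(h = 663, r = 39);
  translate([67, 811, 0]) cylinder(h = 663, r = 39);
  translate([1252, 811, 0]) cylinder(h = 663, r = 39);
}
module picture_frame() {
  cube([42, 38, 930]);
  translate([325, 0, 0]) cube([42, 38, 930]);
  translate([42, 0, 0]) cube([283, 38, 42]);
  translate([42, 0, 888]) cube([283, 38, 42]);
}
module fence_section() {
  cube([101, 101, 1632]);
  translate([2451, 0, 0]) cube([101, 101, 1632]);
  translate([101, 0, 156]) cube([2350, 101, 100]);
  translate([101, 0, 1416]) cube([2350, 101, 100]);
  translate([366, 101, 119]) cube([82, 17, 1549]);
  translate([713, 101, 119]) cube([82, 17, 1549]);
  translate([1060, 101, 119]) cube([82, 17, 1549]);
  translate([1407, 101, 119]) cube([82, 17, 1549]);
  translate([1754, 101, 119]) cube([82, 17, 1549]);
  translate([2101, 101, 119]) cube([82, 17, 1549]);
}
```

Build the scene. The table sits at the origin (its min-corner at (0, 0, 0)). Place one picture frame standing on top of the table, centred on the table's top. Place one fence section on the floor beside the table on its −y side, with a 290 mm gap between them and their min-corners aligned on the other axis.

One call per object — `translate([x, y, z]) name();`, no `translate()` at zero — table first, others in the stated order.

table();
translate([476, 420, 709]) picture_frame();
translate([0, -408, 0]) fence_section();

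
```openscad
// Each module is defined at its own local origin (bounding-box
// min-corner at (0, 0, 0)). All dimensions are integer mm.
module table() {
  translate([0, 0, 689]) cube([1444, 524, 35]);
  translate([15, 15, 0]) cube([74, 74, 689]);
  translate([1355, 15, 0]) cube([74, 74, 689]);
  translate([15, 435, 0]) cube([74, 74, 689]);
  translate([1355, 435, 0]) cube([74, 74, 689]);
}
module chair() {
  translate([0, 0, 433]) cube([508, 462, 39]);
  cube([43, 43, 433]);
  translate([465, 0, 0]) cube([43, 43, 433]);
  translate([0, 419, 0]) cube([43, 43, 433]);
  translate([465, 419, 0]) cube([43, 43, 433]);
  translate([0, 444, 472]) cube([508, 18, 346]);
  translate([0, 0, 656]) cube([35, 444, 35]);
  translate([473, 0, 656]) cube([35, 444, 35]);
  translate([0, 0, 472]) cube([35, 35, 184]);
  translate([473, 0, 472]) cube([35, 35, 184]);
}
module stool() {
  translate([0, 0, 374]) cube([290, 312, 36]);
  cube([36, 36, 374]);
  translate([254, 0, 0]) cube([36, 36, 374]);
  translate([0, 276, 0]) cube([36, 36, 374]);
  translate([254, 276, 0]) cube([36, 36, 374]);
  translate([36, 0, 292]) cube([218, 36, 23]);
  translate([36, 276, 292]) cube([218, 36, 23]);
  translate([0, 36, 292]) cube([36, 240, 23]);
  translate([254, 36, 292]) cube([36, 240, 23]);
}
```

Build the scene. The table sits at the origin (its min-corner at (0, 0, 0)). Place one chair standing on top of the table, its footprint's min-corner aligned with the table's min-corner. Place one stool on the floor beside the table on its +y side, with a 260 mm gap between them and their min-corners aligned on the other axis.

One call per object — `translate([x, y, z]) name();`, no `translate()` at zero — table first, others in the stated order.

table();
translate([0, 0, 724]) chair();
translate([0, 784, 0]) stool();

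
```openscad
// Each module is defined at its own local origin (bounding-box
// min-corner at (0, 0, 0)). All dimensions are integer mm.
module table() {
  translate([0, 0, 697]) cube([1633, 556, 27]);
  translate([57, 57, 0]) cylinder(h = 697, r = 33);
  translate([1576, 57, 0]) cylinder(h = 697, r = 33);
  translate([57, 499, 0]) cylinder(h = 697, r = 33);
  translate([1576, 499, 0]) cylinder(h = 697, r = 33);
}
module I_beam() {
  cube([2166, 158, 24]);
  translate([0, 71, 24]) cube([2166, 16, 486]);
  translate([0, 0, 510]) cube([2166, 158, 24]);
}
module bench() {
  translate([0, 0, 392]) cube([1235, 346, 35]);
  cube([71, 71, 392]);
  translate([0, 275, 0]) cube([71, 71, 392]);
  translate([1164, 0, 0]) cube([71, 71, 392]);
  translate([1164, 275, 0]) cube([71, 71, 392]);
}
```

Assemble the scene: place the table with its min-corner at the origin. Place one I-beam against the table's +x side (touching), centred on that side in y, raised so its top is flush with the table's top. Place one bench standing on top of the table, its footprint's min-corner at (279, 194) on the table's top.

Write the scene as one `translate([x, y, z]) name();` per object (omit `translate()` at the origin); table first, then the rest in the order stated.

table();
translate([1633, 199, 190]) I_beam();
translate([279, 194, 724]) bench();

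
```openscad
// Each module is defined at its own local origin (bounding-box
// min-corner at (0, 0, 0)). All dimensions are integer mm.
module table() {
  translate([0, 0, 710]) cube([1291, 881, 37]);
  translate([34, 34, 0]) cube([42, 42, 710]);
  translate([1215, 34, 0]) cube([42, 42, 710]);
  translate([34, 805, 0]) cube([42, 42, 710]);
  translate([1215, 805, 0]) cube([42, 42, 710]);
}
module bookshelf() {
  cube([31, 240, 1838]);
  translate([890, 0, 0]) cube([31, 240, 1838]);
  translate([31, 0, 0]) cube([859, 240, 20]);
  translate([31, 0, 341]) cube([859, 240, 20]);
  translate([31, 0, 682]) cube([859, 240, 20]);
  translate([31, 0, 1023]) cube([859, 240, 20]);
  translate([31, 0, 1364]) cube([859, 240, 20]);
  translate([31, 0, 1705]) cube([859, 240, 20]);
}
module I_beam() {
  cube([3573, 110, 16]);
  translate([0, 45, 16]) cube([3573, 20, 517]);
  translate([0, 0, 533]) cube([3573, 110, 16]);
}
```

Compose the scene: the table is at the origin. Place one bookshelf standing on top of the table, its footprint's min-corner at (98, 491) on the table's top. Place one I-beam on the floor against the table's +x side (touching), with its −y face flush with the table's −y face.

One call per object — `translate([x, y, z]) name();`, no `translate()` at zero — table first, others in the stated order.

table();
translate([98, 491, 747]) bookshelf();
translate([1291, 0, 0]) I_beam();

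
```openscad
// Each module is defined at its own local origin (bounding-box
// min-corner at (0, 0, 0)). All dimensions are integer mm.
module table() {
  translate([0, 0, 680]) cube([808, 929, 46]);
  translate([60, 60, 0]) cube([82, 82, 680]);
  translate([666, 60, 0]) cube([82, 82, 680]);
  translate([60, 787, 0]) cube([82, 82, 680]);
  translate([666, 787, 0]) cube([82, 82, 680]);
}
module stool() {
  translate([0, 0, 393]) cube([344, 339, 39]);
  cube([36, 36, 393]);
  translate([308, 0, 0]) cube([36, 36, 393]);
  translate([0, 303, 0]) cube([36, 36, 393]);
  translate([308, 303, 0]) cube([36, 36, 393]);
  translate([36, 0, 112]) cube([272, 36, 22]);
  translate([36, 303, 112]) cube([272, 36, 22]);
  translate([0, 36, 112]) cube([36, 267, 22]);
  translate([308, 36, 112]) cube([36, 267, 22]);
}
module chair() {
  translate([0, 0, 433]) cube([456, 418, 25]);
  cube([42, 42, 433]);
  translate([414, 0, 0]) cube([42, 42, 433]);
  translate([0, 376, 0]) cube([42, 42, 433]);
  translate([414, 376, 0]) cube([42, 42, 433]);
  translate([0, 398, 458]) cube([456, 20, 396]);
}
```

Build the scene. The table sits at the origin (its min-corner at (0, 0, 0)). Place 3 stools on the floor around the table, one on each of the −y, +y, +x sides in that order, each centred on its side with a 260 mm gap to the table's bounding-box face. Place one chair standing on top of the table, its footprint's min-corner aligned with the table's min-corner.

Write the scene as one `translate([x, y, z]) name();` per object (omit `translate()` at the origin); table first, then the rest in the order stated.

table();
translate([232, -599, 0]) stool();
translate([232, 1189, 0]) stool();
translate([1068, 295, 0]) stool();
translate([0, 0, 726]) chair();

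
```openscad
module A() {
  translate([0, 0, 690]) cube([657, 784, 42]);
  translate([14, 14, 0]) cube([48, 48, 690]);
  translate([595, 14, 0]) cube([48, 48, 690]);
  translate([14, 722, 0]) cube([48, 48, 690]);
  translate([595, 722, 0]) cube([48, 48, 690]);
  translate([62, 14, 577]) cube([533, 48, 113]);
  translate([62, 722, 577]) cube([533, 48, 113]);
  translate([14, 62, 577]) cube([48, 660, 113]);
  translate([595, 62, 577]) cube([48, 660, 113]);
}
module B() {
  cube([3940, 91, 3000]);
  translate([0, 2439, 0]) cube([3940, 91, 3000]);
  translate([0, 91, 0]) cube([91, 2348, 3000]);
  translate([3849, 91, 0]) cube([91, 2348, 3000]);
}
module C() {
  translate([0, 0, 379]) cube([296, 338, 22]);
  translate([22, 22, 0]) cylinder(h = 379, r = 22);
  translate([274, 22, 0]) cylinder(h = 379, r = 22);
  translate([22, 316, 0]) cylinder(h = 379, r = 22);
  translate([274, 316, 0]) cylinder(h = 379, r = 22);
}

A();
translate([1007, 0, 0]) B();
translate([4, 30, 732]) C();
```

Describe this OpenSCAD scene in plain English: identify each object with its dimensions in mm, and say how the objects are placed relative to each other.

A is a table with a 657×784 mm rectangular top, 42 mm thick, top surface at z = 732 mm, supported by four 48×48 mm square legs, each inset 14 mm from the nearest pair of top edges, running from the floor. Four apron rails, 48 mm thick and 113 mm tall, run between adjacent legs with their top edges flush with the underside of the top and their outer faces flush with the legs' outer faces.

B is the wall frame of a small rectangular building: four walls, each 3000 mm tall and 91 mm thick, enclosing a footprint 3940 mm (x) by 2530 mm (y) outside-to-outside, with no floor or roof. The front and back walls (the −y and +y sides) span the full width; the two side walls fit between them.

C is a four-legged stool. The seat is 296×338 mm, 22 mm thick, top at z = 401 mm. It stands on four round legs, each 44 mm in diameter, from z = 0 to the seat underside, each leg's axis is inset half a diameter from the nearest pair of seat edges (so the leg's bounding box is flush with the corner).

The house frame is on the floor beside the table on its +x side. The stool is on top of the table.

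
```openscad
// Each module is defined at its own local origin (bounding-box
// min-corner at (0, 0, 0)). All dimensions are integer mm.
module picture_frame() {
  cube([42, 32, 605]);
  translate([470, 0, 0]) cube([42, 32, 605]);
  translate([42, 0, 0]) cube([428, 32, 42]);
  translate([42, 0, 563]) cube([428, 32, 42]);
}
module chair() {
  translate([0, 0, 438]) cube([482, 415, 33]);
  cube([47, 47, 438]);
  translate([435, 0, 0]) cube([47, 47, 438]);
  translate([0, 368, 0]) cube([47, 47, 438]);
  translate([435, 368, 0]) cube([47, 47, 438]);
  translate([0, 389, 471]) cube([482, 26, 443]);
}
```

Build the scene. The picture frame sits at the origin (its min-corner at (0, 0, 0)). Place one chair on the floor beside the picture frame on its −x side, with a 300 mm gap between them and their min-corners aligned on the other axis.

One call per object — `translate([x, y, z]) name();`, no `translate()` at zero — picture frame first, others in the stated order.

picture_frame();
translate([-782, 0, 0]) chair();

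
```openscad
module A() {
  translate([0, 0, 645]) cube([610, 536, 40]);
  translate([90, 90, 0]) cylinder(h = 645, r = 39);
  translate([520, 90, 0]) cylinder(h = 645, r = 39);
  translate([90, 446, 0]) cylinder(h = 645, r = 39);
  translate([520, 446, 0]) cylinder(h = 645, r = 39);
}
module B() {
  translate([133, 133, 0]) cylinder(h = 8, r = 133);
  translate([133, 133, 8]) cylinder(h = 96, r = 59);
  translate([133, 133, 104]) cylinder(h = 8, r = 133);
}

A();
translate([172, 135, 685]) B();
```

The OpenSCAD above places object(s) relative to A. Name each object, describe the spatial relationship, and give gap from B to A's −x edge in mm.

The spool's min-x is at 172; the table's min-x is 0; gap = 172 mm.

A is a table. B is a spool. The spool is on top of the table, centred. The gap from the spool to the table's −x edge is 172 mm.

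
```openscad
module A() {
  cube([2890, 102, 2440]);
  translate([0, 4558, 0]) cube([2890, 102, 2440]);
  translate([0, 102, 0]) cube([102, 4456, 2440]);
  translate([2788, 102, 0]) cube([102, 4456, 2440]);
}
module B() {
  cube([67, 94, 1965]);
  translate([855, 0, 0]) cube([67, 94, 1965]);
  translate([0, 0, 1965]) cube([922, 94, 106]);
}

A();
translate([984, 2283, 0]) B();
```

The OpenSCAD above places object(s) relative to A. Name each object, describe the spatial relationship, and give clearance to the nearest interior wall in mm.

Clearances: x = 882, y = 2181; minimum 882 mm.

A is a house frame. B is a door frame. The door frame sits inside the house frame, centred. The clearance to the nearest interior wall is 882 mm.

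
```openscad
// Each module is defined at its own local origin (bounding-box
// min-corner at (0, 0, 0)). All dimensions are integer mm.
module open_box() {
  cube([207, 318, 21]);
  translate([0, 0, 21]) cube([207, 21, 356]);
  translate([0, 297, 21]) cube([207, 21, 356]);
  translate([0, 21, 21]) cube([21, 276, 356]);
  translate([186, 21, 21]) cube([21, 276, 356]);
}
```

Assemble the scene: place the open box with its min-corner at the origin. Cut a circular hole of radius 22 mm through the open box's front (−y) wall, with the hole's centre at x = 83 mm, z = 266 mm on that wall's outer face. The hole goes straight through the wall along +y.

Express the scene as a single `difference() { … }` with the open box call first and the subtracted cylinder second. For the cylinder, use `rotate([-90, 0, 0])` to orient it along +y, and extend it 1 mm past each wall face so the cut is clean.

difference() {
  open_box();
  translate([83, -1, 266]) rotate([-90, 0, 0]) cylinder(h = 23, r = 22);
}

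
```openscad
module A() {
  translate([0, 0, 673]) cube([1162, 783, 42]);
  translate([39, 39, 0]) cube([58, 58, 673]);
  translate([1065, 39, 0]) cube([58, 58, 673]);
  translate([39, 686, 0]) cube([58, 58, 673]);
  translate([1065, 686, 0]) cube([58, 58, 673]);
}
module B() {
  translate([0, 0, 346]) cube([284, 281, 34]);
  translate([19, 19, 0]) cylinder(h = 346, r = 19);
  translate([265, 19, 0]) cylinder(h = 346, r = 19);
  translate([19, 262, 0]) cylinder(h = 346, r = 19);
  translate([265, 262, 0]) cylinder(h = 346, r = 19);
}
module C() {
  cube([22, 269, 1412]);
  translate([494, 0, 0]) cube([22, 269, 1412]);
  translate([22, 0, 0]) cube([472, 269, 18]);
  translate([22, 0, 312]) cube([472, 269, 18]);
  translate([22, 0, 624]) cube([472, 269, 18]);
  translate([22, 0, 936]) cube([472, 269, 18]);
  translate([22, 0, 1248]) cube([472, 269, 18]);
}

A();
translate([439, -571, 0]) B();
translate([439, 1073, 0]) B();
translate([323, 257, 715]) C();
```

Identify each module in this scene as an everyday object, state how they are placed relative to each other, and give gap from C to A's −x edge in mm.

The bookshelf's min-x is at 323; the table's min-x is 0; gap = 323 mm.

A is a table. B is a stool. C is a bookshelf. Two stools sit around the table at the −y, +y sides. The bookshelf is on top of the table, centred. The gap from the bookshelf to the table's −x edge is 323 mm.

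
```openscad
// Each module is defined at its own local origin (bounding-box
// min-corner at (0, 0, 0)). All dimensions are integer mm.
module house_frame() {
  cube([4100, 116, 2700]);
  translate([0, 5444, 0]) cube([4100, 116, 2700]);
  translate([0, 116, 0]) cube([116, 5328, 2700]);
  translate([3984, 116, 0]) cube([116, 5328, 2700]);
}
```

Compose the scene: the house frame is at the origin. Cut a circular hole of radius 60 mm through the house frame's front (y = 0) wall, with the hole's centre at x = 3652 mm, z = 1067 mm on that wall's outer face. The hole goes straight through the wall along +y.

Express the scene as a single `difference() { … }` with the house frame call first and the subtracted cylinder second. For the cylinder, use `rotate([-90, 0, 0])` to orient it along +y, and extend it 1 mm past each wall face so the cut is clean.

difference() {
  house_frame();
  translate([3652, -1, 1067]) rotate([-90, 0, 0]) cylinder(h = 118, r = 60);
}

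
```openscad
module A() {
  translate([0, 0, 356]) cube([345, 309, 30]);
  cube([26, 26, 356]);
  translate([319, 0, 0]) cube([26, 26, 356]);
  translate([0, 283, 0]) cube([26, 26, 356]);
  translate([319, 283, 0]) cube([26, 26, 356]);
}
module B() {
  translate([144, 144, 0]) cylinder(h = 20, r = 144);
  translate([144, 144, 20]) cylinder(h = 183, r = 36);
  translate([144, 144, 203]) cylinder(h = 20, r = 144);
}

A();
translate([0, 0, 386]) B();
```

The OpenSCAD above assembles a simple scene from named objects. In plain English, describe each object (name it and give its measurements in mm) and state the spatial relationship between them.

A is a four-legged stool. The seat is a 345×309×30 mm slab whose top surface is at z = 386 mm; four square legs, each 26×26 mm in cross-section, run from the floor (z = 0) to the underside of the seat, each flush with a corner of the seat.

B is a spool: two coaxial disc flanges of radius 144 mm and thickness 20 mm, joined by a core cylinder of radius 36 mm and height 183 mm. The lower flange rests on z = 0 and the three cylinders share a vertical axis.

The spool is on top of the stool.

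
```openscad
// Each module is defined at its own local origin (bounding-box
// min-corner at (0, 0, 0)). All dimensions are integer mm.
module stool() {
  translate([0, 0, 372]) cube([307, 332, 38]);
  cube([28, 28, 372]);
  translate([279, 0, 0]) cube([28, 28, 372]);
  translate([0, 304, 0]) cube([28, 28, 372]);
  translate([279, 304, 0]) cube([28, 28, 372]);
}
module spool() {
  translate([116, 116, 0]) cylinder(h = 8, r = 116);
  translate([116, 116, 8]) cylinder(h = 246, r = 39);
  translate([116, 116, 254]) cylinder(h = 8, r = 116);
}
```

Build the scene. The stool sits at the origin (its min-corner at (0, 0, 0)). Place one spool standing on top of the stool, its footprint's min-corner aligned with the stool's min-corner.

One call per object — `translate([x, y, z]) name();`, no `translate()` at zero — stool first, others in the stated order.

stool();
translate([0, 0, 410]) spool();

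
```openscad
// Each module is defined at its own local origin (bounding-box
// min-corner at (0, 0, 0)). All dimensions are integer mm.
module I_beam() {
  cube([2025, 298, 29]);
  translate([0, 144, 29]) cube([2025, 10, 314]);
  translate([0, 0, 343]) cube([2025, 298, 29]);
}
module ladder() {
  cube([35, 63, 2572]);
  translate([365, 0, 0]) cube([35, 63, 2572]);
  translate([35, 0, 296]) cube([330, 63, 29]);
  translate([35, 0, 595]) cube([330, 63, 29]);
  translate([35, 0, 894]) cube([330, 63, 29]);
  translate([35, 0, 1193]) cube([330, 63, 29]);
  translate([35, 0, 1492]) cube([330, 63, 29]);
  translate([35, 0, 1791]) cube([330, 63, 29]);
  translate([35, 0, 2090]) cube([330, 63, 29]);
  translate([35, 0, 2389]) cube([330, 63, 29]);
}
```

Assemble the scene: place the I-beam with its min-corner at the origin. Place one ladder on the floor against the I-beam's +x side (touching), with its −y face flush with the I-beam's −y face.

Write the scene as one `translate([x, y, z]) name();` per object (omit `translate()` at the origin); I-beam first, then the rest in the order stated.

I_beam();
translate([2025, 0, 0]) ladder();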